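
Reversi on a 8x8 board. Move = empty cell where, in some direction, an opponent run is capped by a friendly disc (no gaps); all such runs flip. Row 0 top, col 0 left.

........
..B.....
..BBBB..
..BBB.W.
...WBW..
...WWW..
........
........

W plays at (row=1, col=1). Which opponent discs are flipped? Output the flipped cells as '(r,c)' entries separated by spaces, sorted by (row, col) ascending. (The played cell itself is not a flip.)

Dir NW: first cell '.' (not opp) -> no flip
Dir N: first cell '.' (not opp) -> no flip
Dir NE: first cell '.' (not opp) -> no flip
Dir W: first cell '.' (not opp) -> no flip
Dir E: opp run (1,2), next='.' -> no flip
Dir SW: first cell '.' (not opp) -> no flip
Dir S: first cell '.' (not opp) -> no flip
Dir SE: opp run (2,2) (3,3) (4,4) capped by W -> flip

Answer: (2,2) (3,3) (4,4)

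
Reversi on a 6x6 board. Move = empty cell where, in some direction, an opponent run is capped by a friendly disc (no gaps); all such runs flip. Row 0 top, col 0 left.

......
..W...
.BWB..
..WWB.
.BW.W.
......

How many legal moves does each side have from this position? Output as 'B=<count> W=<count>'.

Answer: B=5 W=10

Derivation:
-- B to move --
(0,1): flips 1 -> legal
(0,2): no bracket -> illegal
(0,3): flips 1 -> legal
(1,1): no bracket -> illegal
(1,3): no bracket -> illegal
(2,4): no bracket -> illegal
(3,1): flips 2 -> legal
(3,5): no bracket -> illegal
(4,3): flips 3 -> legal
(4,5): no bracket -> illegal
(5,1): no bracket -> illegal
(5,2): no bracket -> illegal
(5,3): no bracket -> illegal
(5,4): flips 1 -> legal
(5,5): no bracket -> illegal
B mobility = 5
-- W to move --
(1,0): flips 1 -> legal
(1,1): no bracket -> illegal
(1,3): flips 1 -> legal
(1,4): flips 1 -> legal
(2,0): flips 1 -> legal
(2,4): flips 2 -> legal
(2,5): no bracket -> illegal
(3,0): flips 1 -> legal
(3,1): no bracket -> illegal
(3,5): flips 1 -> legal
(4,0): flips 1 -> legal
(4,3): no bracket -> illegal
(4,5): flips 2 -> legal
(5,0): flips 1 -> legal
(5,1): no bracket -> illegal
(5,2): no bracket -> illegal
W mobility = 10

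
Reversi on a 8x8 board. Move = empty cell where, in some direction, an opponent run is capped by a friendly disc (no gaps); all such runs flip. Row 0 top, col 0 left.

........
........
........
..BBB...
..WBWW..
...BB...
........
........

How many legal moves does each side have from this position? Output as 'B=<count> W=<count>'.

Answer: B=9 W=6

Derivation:
-- B to move --
(3,1): flips 1 -> legal
(3,5): flips 1 -> legal
(3,6): flips 1 -> legal
(4,1): flips 1 -> legal
(4,6): flips 2 -> legal
(5,1): flips 1 -> legal
(5,2): flips 1 -> legal
(5,5): flips 1 -> legal
(5,6): flips 1 -> legal
B mobility = 9
-- W to move --
(2,1): no bracket -> illegal
(2,2): flips 2 -> legal
(2,3): flips 1 -> legal
(2,4): flips 2 -> legal
(2,5): no bracket -> illegal
(3,1): no bracket -> illegal
(3,5): no bracket -> illegal
(4,1): no bracket -> illegal
(5,2): no bracket -> illegal
(5,5): no bracket -> illegal
(6,2): flips 1 -> legal
(6,3): flips 1 -> legal
(6,4): flips 2 -> legal
(6,5): no bracket -> illegal
W mobility = 6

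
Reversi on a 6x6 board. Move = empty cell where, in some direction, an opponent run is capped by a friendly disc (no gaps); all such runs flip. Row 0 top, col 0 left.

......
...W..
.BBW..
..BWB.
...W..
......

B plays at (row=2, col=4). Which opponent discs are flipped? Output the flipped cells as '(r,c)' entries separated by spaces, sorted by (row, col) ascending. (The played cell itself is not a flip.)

Answer: (2,3)

Derivation:
Dir NW: opp run (1,3), next='.' -> no flip
Dir N: first cell '.' (not opp) -> no flip
Dir NE: first cell '.' (not opp) -> no flip
Dir W: opp run (2,3) capped by B -> flip
Dir E: first cell '.' (not opp) -> no flip
Dir SW: opp run (3,3), next='.' -> no flip
Dir S: first cell 'B' (not opp) -> no flip
Dir SE: first cell '.' (not opp) -> no flip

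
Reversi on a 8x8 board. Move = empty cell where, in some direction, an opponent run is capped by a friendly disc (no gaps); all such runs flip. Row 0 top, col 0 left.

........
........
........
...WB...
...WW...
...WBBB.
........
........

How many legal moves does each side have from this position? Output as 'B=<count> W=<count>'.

Answer: B=3 W=7

Derivation:
-- B to move --
(2,2): flips 2 -> legal
(2,3): no bracket -> illegal
(2,4): no bracket -> illegal
(3,2): flips 2 -> legal
(3,5): no bracket -> illegal
(4,2): no bracket -> illegal
(4,5): no bracket -> illegal
(5,2): flips 2 -> legal
(6,2): no bracket -> illegal
(6,3): no bracket -> illegal
(6,4): no bracket -> illegal
B mobility = 3
-- W to move --
(2,3): no bracket -> illegal
(2,4): flips 1 -> legal
(2,5): flips 1 -> legal
(3,5): flips 1 -> legal
(4,5): no bracket -> illegal
(4,6): no bracket -> illegal
(4,7): no bracket -> illegal
(5,7): flips 3 -> legal
(6,3): no bracket -> illegal
(6,4): flips 1 -> legal
(6,5): flips 1 -> legal
(6,6): flips 1 -> legal
(6,7): no bracket -> illegal
W mobility = 7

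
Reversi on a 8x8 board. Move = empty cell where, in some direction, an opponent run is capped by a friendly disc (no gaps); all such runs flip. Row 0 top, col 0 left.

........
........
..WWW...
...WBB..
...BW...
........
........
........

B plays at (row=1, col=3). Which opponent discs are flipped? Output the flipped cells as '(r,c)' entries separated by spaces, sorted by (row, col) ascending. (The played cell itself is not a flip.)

Dir NW: first cell '.' (not opp) -> no flip
Dir N: first cell '.' (not opp) -> no flip
Dir NE: first cell '.' (not opp) -> no flip
Dir W: first cell '.' (not opp) -> no flip
Dir E: first cell '.' (not opp) -> no flip
Dir SW: opp run (2,2), next='.' -> no flip
Dir S: opp run (2,3) (3,3) capped by B -> flip
Dir SE: opp run (2,4) capped by B -> flip

Answer: (2,3) (2,4) (3,3)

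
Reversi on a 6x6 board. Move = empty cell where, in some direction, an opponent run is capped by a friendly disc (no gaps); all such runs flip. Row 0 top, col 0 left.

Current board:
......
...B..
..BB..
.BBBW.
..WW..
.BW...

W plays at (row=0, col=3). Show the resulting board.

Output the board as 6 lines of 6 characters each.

Place W at (0,3); scan 8 dirs for brackets.
Dir NW: edge -> no flip
Dir N: edge -> no flip
Dir NE: edge -> no flip
Dir W: first cell '.' (not opp) -> no flip
Dir E: first cell '.' (not opp) -> no flip
Dir SW: first cell '.' (not opp) -> no flip
Dir S: opp run (1,3) (2,3) (3,3) capped by W -> flip
Dir SE: first cell '.' (not opp) -> no flip
All flips: (1,3) (2,3) (3,3)

Answer: ...W..
...W..
..BW..
.BBWW.
..WW..
.BW...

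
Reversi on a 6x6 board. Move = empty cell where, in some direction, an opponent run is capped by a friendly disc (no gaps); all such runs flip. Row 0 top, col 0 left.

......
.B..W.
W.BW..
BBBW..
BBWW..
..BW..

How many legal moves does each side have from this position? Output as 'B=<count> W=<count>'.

Answer: B=6 W=6

Derivation:
-- B to move --
(0,3): no bracket -> illegal
(0,4): no bracket -> illegal
(0,5): flips 2 -> legal
(1,0): flips 1 -> legal
(1,2): no bracket -> illegal
(1,3): no bracket -> illegal
(1,5): no bracket -> illegal
(2,1): no bracket -> illegal
(2,4): flips 1 -> legal
(2,5): no bracket -> illegal
(3,4): flips 2 -> legal
(4,4): flips 3 -> legal
(5,1): no bracket -> illegal
(5,4): flips 2 -> legal
B mobility = 6
-- W to move --
(0,0): flips 2 -> legal
(0,1): no bracket -> illegal
(0,2): flips 1 -> legal
(1,0): no bracket -> illegal
(1,2): flips 2 -> legal
(1,3): no bracket -> illegal
(2,1): flips 2 -> legal
(5,0): flips 4 -> legal
(5,1): flips 1 -> legal
W mobility = 6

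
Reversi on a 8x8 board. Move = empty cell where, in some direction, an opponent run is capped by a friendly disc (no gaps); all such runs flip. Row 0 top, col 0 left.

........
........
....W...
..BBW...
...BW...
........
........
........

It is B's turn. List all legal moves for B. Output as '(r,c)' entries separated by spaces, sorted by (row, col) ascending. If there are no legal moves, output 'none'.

(1,3): no bracket -> illegal
(1,4): no bracket -> illegal
(1,5): flips 1 -> legal
(2,3): no bracket -> illegal
(2,5): flips 1 -> legal
(3,5): flips 1 -> legal
(4,5): flips 1 -> legal
(5,3): no bracket -> illegal
(5,4): no bracket -> illegal
(5,5): flips 1 -> legal

Answer: (1,5) (2,5) (3,5) (4,5) (5,5)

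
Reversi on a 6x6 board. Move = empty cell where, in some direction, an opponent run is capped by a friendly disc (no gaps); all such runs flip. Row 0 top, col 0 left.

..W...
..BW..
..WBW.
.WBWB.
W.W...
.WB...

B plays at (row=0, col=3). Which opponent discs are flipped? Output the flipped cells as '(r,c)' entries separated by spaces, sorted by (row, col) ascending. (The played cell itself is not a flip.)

Dir NW: edge -> no flip
Dir N: edge -> no flip
Dir NE: edge -> no flip
Dir W: opp run (0,2), next='.' -> no flip
Dir E: first cell '.' (not opp) -> no flip
Dir SW: first cell 'B' (not opp) -> no flip
Dir S: opp run (1,3) capped by B -> flip
Dir SE: first cell '.' (not opp) -> no flip

Answer: (1,3)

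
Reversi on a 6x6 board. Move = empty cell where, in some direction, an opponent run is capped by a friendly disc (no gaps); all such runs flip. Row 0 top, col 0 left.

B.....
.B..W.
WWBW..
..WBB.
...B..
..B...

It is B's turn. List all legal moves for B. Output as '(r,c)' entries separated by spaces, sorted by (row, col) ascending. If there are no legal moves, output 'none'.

(0,3): no bracket -> illegal
(0,4): no bracket -> illegal
(0,5): no bracket -> illegal
(1,0): flips 2 -> legal
(1,2): flips 1 -> legal
(1,3): flips 1 -> legal
(1,5): no bracket -> illegal
(2,4): flips 1 -> legal
(2,5): no bracket -> illegal
(3,0): no bracket -> illegal
(3,1): flips 2 -> legal
(4,1): no bracket -> illegal
(4,2): flips 1 -> legal

Answer: (1,0) (1,2) (1,3) (2,4) (3,1) (4,2)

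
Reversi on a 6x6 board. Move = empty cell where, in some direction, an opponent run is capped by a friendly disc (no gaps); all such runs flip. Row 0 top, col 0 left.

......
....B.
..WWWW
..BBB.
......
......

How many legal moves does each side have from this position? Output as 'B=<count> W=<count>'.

-- B to move --
(1,1): flips 1 -> legal
(1,2): flips 2 -> legal
(1,3): flips 1 -> legal
(1,5): flips 1 -> legal
(2,1): no bracket -> illegal
(3,1): no bracket -> illegal
(3,5): no bracket -> illegal
B mobility = 4
-- W to move --
(0,3): flips 1 -> legal
(0,4): flips 1 -> legal
(0,5): flips 1 -> legal
(1,3): no bracket -> illegal
(1,5): no bracket -> illegal
(2,1): no bracket -> illegal
(3,1): no bracket -> illegal
(3,5): no bracket -> illegal
(4,1): flips 1 -> legal
(4,2): flips 2 -> legal
(4,3): flips 2 -> legal
(4,4): flips 2 -> legal
(4,5): flips 1 -> legal
W mobility = 8

Answer: B=4 W=8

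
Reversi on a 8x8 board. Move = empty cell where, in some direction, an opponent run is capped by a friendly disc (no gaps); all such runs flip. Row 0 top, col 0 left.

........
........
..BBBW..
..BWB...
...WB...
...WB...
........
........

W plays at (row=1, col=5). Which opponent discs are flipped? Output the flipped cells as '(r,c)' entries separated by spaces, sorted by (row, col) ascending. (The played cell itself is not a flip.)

Answer: (2,4)

Derivation:
Dir NW: first cell '.' (not opp) -> no flip
Dir N: first cell '.' (not opp) -> no flip
Dir NE: first cell '.' (not opp) -> no flip
Dir W: first cell '.' (not opp) -> no flip
Dir E: first cell '.' (not opp) -> no flip
Dir SW: opp run (2,4) capped by W -> flip
Dir S: first cell 'W' (not opp) -> no flip
Dir SE: first cell '.' (not opp) -> no flip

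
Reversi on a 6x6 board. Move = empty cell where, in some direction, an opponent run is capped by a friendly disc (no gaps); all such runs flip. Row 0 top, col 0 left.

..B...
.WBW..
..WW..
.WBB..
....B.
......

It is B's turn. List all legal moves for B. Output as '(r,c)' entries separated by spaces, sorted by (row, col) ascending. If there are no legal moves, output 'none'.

Answer: (0,0) (0,3) (1,0) (1,4) (2,0) (2,4) (3,0) (3,4)

Derivation:
(0,0): flips 2 -> legal
(0,1): no bracket -> illegal
(0,3): flips 2 -> legal
(0,4): no bracket -> illegal
(1,0): flips 1 -> legal
(1,4): flips 2 -> legal
(2,0): flips 1 -> legal
(2,1): no bracket -> illegal
(2,4): flips 1 -> legal
(3,0): flips 1 -> legal
(3,4): flips 1 -> legal
(4,0): no bracket -> illegal
(4,1): no bracket -> illegal
(4,2): no bracket -> illegal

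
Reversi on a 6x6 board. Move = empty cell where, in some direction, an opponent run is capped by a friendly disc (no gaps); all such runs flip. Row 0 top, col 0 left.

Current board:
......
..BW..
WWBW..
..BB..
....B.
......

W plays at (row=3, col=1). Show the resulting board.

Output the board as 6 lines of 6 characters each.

Place W at (3,1); scan 8 dirs for brackets.
Dir NW: first cell 'W' (not opp) -> no flip
Dir N: first cell 'W' (not opp) -> no flip
Dir NE: opp run (2,2) capped by W -> flip
Dir W: first cell '.' (not opp) -> no flip
Dir E: opp run (3,2) (3,3), next='.' -> no flip
Dir SW: first cell '.' (not opp) -> no flip
Dir S: first cell '.' (not opp) -> no flip
Dir SE: first cell '.' (not opp) -> no flip
All flips: (2,2)

Answer: ......
..BW..
WWWW..
.WBB..
....B.
......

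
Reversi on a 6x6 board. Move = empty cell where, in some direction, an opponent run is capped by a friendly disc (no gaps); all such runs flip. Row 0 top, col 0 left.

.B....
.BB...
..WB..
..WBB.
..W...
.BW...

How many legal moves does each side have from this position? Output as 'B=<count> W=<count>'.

Answer: B=4 W=7

Derivation:
-- B to move --
(1,3): no bracket -> illegal
(2,1): flips 1 -> legal
(3,1): flips 1 -> legal
(4,1): flips 1 -> legal
(4,3): no bracket -> illegal
(5,3): flips 1 -> legal
B mobility = 4
-- W to move --
(0,0): flips 1 -> legal
(0,2): flips 1 -> legal
(0,3): no bracket -> illegal
(1,0): no bracket -> illegal
(1,3): no bracket -> illegal
(1,4): flips 1 -> legal
(2,0): no bracket -> illegal
(2,1): no bracket -> illegal
(2,4): flips 2 -> legal
(2,5): no bracket -> illegal
(3,5): flips 2 -> legal
(4,0): no bracket -> illegal
(4,1): no bracket -> illegal
(4,3): no bracket -> illegal
(4,4): flips 1 -> legal
(4,5): no bracket -> illegal
(5,0): flips 1 -> legal
W mobility = 7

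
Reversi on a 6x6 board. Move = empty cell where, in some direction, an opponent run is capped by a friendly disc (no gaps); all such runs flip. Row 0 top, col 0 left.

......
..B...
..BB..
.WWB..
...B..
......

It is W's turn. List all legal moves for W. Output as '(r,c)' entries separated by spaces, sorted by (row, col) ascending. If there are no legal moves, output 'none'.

Answer: (0,2) (1,3) (1,4) (3,4) (5,4)

Derivation:
(0,1): no bracket -> illegal
(0,2): flips 2 -> legal
(0,3): no bracket -> illegal
(1,1): no bracket -> illegal
(1,3): flips 1 -> legal
(1,4): flips 1 -> legal
(2,1): no bracket -> illegal
(2,4): no bracket -> illegal
(3,4): flips 1 -> legal
(4,2): no bracket -> illegal
(4,4): no bracket -> illegal
(5,2): no bracket -> illegal
(5,3): no bracket -> illegal
(5,4): flips 1 -> legal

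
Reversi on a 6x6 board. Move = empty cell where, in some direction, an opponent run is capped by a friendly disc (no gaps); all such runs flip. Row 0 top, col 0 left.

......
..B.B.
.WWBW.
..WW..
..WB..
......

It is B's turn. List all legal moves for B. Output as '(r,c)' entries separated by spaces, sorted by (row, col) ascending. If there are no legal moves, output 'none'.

Answer: (1,0) (2,0) (2,5) (3,0) (3,4) (4,1) (5,2)

Derivation:
(1,0): flips 2 -> legal
(1,1): no bracket -> illegal
(1,3): no bracket -> illegal
(1,5): no bracket -> illegal
(2,0): flips 2 -> legal
(2,5): flips 1 -> legal
(3,0): flips 1 -> legal
(3,1): no bracket -> illegal
(3,4): flips 1 -> legal
(3,5): no bracket -> illegal
(4,1): flips 2 -> legal
(4,4): no bracket -> illegal
(5,1): no bracket -> illegal
(5,2): flips 3 -> legal
(5,3): no bracket -> illegal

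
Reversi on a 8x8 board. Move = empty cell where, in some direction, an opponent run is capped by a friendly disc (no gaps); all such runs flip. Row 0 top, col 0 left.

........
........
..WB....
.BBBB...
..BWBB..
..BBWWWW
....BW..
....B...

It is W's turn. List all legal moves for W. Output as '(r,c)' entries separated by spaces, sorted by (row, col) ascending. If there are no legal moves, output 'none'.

Answer: (1,2) (1,3) (2,1) (2,4) (2,5) (3,5) (3,6) (4,0) (4,1) (4,6) (5,1) (6,1) (6,2) (6,3) (7,3)

Derivation:
(1,2): flips 3 -> legal
(1,3): flips 2 -> legal
(1,4): no bracket -> illegal
(2,0): no bracket -> illegal
(2,1): flips 1 -> legal
(2,4): flips 3 -> legal
(2,5): flips 1 -> legal
(3,0): no bracket -> illegal
(3,5): flips 1 -> legal
(3,6): flips 1 -> legal
(4,0): flips 1 -> legal
(4,1): flips 1 -> legal
(4,6): flips 2 -> legal
(5,1): flips 2 -> legal
(6,1): flips 1 -> legal
(6,2): flips 3 -> legal
(6,3): flips 2 -> legal
(7,3): flips 1 -> legal
(7,5): no bracket -> illegal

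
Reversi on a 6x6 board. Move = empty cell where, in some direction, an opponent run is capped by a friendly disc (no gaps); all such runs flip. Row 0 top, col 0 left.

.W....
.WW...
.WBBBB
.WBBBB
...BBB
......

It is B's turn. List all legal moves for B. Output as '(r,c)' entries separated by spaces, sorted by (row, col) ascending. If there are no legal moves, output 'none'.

Answer: (0,0) (0,2) (1,0) (2,0) (3,0) (4,0)

Derivation:
(0,0): flips 1 -> legal
(0,2): flips 1 -> legal
(0,3): no bracket -> illegal
(1,0): flips 1 -> legal
(1,3): no bracket -> illegal
(2,0): flips 1 -> legal
(3,0): flips 1 -> legal
(4,0): flips 1 -> legal
(4,1): no bracket -> illegal
(4,2): no bracket -> illegal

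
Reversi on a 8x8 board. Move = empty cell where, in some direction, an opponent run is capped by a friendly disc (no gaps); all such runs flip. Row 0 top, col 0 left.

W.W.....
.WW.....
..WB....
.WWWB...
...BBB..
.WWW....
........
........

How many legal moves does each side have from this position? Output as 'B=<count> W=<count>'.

Answer: B=7 W=8

Derivation:
-- B to move --
(0,1): flips 1 -> legal
(0,3): no bracket -> illegal
(1,0): no bracket -> illegal
(1,3): no bracket -> illegal
(2,0): no bracket -> illegal
(2,1): flips 2 -> legal
(2,4): no bracket -> illegal
(3,0): flips 3 -> legal
(4,0): no bracket -> illegal
(4,1): flips 1 -> legal
(4,2): no bracket -> illegal
(5,0): no bracket -> illegal
(5,4): no bracket -> illegal
(6,0): no bracket -> illegal
(6,1): flips 1 -> legal
(6,2): flips 1 -> legal
(6,3): flips 1 -> legal
(6,4): no bracket -> illegal
B mobility = 7
-- W to move --
(1,3): flips 1 -> legal
(1,4): flips 1 -> legal
(2,4): flips 1 -> legal
(2,5): flips 2 -> legal
(3,5): flips 2 -> legal
(3,6): no bracket -> illegal
(4,2): no bracket -> illegal
(4,6): no bracket -> illegal
(5,4): flips 1 -> legal
(5,5): flips 1 -> legal
(5,6): flips 3 -> legal
W mobility = 8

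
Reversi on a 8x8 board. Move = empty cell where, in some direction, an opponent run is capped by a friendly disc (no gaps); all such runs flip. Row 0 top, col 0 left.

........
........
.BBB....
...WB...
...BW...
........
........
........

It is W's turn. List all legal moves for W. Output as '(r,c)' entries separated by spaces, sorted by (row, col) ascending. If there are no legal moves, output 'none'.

(1,0): no bracket -> illegal
(1,1): flips 1 -> legal
(1,2): no bracket -> illegal
(1,3): flips 1 -> legal
(1,4): no bracket -> illegal
(2,0): no bracket -> illegal
(2,4): flips 1 -> legal
(2,5): no bracket -> illegal
(3,0): no bracket -> illegal
(3,1): no bracket -> illegal
(3,2): no bracket -> illegal
(3,5): flips 1 -> legal
(4,2): flips 1 -> legal
(4,5): no bracket -> illegal
(5,2): no bracket -> illegal
(5,3): flips 1 -> legal
(5,4): no bracket -> illegal

Answer: (1,1) (1,3) (2,4) (3,5) (4,2) (5,3)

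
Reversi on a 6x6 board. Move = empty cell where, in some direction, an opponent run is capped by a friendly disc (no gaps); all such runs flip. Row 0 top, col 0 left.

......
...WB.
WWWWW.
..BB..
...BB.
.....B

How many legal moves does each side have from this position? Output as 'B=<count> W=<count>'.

-- B to move --
(0,2): no bracket -> illegal
(0,3): flips 2 -> legal
(0,4): no bracket -> illegal
(1,0): flips 1 -> legal
(1,1): flips 1 -> legal
(1,2): flips 2 -> legal
(1,5): flips 1 -> legal
(2,5): no bracket -> illegal
(3,0): no bracket -> illegal
(3,1): no bracket -> illegal
(3,4): flips 1 -> legal
(3,5): no bracket -> illegal
B mobility = 6
-- W to move --
(0,3): no bracket -> illegal
(0,4): flips 1 -> legal
(0,5): flips 1 -> legal
(1,5): flips 1 -> legal
(2,5): no bracket -> illegal
(3,1): no bracket -> illegal
(3,4): no bracket -> illegal
(3,5): no bracket -> illegal
(4,1): flips 1 -> legal
(4,2): flips 2 -> legal
(4,5): no bracket -> illegal
(5,2): no bracket -> illegal
(5,3): flips 2 -> legal
(5,4): flips 2 -> legal
W mobility = 7

Answer: B=6 W=7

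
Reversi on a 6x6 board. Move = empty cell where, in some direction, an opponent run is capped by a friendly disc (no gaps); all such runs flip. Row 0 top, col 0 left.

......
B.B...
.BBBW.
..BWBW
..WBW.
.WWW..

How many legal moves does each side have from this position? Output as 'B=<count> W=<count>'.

-- B to move --
(1,3): no bracket -> illegal
(1,4): flips 1 -> legal
(1,5): no bracket -> illegal
(2,5): flips 1 -> legal
(3,1): no bracket -> illegal
(4,0): no bracket -> illegal
(4,1): flips 1 -> legal
(4,5): flips 1 -> legal
(5,0): no bracket -> illegal
(5,4): flips 1 -> legal
(5,5): flips 2 -> legal
B mobility = 6
-- W to move --
(0,0): no bracket -> illegal
(0,1): no bracket -> illegal
(0,2): flips 3 -> legal
(0,3): no bracket -> illegal
(1,1): flips 1 -> legal
(1,3): flips 1 -> legal
(1,4): no bracket -> illegal
(2,0): flips 3 -> legal
(2,5): flips 2 -> legal
(3,0): no bracket -> illegal
(3,1): flips 1 -> legal
(4,1): no bracket -> illegal
(4,5): no bracket -> illegal
(5,4): no bracket -> illegal
W mobility = 6

Answer: B=6 W=6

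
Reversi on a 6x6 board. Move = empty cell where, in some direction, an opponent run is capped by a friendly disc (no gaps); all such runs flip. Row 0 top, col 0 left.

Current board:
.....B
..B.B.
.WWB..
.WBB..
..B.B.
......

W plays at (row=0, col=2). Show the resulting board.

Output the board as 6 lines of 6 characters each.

Answer: ..W..B
..W.B.
.WWB..
.WBB..
..B.B.
......

Derivation:
Place W at (0,2); scan 8 dirs for brackets.
Dir NW: edge -> no flip
Dir N: edge -> no flip
Dir NE: edge -> no flip
Dir W: first cell '.' (not opp) -> no flip
Dir E: first cell '.' (not opp) -> no flip
Dir SW: first cell '.' (not opp) -> no flip
Dir S: opp run (1,2) capped by W -> flip
Dir SE: first cell '.' (not opp) -> no flip
All flips: (1,2)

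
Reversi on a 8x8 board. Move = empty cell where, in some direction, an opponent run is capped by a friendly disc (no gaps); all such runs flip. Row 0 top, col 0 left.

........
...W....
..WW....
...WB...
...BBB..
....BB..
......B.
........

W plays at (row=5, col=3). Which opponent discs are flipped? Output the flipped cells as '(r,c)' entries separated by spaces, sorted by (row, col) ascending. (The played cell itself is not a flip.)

Answer: (4,3)

Derivation:
Dir NW: first cell '.' (not opp) -> no flip
Dir N: opp run (4,3) capped by W -> flip
Dir NE: opp run (4,4), next='.' -> no flip
Dir W: first cell '.' (not opp) -> no flip
Dir E: opp run (5,4) (5,5), next='.' -> no flip
Dir SW: first cell '.' (not opp) -> no flip
Dir S: first cell '.' (not opp) -> no flip
Dir SE: first cell '.' (not opp) -> no flip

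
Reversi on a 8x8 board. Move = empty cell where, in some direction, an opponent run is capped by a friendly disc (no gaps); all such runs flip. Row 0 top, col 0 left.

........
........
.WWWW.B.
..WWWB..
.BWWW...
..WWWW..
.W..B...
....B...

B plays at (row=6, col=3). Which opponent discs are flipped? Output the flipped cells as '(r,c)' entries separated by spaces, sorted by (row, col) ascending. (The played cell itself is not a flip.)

Dir NW: opp run (5,2) capped by B -> flip
Dir N: opp run (5,3) (4,3) (3,3) (2,3), next='.' -> no flip
Dir NE: opp run (5,4), next='.' -> no flip
Dir W: first cell '.' (not opp) -> no flip
Dir E: first cell 'B' (not opp) -> no flip
Dir SW: first cell '.' (not opp) -> no flip
Dir S: first cell '.' (not opp) -> no flip
Dir SE: first cell 'B' (not opp) -> no flip

Answer: (5,2)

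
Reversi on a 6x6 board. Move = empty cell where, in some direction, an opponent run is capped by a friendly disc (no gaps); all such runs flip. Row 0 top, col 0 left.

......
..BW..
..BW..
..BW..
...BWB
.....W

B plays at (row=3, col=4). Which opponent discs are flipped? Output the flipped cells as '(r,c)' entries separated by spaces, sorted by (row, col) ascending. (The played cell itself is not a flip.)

Dir NW: opp run (2,3) capped by B -> flip
Dir N: first cell '.' (not opp) -> no flip
Dir NE: first cell '.' (not opp) -> no flip
Dir W: opp run (3,3) capped by B -> flip
Dir E: first cell '.' (not opp) -> no flip
Dir SW: first cell 'B' (not opp) -> no flip
Dir S: opp run (4,4), next='.' -> no flip
Dir SE: first cell 'B' (not opp) -> no flip

Answer: (2,3) (3,3)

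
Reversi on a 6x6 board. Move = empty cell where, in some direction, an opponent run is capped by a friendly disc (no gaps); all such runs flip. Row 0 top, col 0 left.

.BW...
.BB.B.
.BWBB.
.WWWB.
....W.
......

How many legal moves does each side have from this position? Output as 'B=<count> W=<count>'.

-- B to move --
(0,3): flips 1 -> legal
(1,3): no bracket -> illegal
(2,0): no bracket -> illegal
(3,0): flips 3 -> legal
(3,5): no bracket -> illegal
(4,0): no bracket -> illegal
(4,1): flips 2 -> legal
(4,2): flips 3 -> legal
(4,3): flips 2 -> legal
(4,5): no bracket -> illegal
(5,3): no bracket -> illegal
(5,4): flips 1 -> legal
(5,5): flips 3 -> legal
B mobility = 7
-- W to move --
(0,0): flips 2 -> legal
(0,3): no bracket -> illegal
(0,4): flips 3 -> legal
(0,5): flips 2 -> legal
(1,0): flips 1 -> legal
(1,3): flips 1 -> legal
(1,5): flips 1 -> legal
(2,0): flips 2 -> legal
(2,5): flips 2 -> legal
(3,0): no bracket -> illegal
(3,5): flips 1 -> legal
(4,3): no bracket -> illegal
(4,5): no bracket -> illegal
W mobility = 9

Answer: B=7 W=9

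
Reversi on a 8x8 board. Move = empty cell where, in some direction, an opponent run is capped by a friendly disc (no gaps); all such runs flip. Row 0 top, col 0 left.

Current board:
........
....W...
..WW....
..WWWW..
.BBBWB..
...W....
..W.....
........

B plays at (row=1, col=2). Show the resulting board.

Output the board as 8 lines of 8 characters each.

Place B at (1,2); scan 8 dirs for brackets.
Dir NW: first cell '.' (not opp) -> no flip
Dir N: first cell '.' (not opp) -> no flip
Dir NE: first cell '.' (not opp) -> no flip
Dir W: first cell '.' (not opp) -> no flip
Dir E: first cell '.' (not opp) -> no flip
Dir SW: first cell '.' (not opp) -> no flip
Dir S: opp run (2,2) (3,2) capped by B -> flip
Dir SE: opp run (2,3) (3,4) capped by B -> flip
All flips: (2,2) (2,3) (3,2) (3,4)

Answer: ........
..B.W...
..BB....
..BWBW..
.BBBWB..
...W....
..W.....
........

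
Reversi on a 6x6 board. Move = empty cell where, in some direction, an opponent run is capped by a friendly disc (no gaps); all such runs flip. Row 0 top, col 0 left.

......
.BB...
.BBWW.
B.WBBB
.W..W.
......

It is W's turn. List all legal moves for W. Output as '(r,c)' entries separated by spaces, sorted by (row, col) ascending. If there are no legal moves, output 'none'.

(0,0): flips 3 -> legal
(0,1): flips 1 -> legal
(0,2): flips 2 -> legal
(0,3): no bracket -> illegal
(1,0): flips 1 -> legal
(1,3): no bracket -> illegal
(2,0): flips 2 -> legal
(2,5): no bracket -> illegal
(3,1): no bracket -> illegal
(4,0): no bracket -> illegal
(4,2): flips 1 -> legal
(4,3): flips 1 -> legal
(4,5): flips 1 -> legal

Answer: (0,0) (0,1) (0,2) (1,0) (2,0) (4,2) (4,3) (4,5)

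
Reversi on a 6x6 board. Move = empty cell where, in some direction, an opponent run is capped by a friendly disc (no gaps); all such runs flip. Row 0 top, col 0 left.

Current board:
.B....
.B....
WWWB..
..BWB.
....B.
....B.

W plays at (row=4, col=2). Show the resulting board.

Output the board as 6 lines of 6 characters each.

Answer: .B....
.B....
WWWB..
..WWB.
..W.B.
....B.

Derivation:
Place W at (4,2); scan 8 dirs for brackets.
Dir NW: first cell '.' (not opp) -> no flip
Dir N: opp run (3,2) capped by W -> flip
Dir NE: first cell 'W' (not opp) -> no flip
Dir W: first cell '.' (not opp) -> no flip
Dir E: first cell '.' (not opp) -> no flip
Dir SW: first cell '.' (not opp) -> no flip
Dir S: first cell '.' (not opp) -> no flip
Dir SE: first cell '.' (not opp) -> no flip
All flips: (3,2)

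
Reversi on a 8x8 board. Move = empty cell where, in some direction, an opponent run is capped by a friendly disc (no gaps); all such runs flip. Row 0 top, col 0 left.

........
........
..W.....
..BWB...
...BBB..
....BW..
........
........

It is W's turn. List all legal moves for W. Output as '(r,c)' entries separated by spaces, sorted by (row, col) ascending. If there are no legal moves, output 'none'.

Answer: (3,1) (3,5) (4,2) (5,3)

Derivation:
(2,1): no bracket -> illegal
(2,3): no bracket -> illegal
(2,4): no bracket -> illegal
(2,5): no bracket -> illegal
(3,1): flips 1 -> legal
(3,5): flips 2 -> legal
(3,6): no bracket -> illegal
(4,1): no bracket -> illegal
(4,2): flips 1 -> legal
(4,6): no bracket -> illegal
(5,2): no bracket -> illegal
(5,3): flips 2 -> legal
(5,6): no bracket -> illegal
(6,3): no bracket -> illegal
(6,4): no bracket -> illegal
(6,5): no bracket -> illegal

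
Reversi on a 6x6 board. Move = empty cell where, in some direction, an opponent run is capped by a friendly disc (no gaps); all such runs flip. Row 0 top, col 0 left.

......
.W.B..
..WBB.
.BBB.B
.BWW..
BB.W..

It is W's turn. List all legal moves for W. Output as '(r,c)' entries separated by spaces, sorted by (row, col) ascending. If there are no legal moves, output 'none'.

(0,2): no bracket -> illegal
(0,3): flips 3 -> legal
(0,4): flips 1 -> legal
(1,2): no bracket -> illegal
(1,4): no bracket -> illegal
(1,5): flips 2 -> legal
(2,0): flips 1 -> legal
(2,1): flips 1 -> legal
(2,5): flips 2 -> legal
(3,0): no bracket -> illegal
(3,4): no bracket -> illegal
(4,0): flips 2 -> legal
(4,4): flips 1 -> legal
(4,5): no bracket -> illegal
(5,2): no bracket -> illegal

Answer: (0,3) (0,4) (1,5) (2,0) (2,1) (2,5) (4,0) (4,4)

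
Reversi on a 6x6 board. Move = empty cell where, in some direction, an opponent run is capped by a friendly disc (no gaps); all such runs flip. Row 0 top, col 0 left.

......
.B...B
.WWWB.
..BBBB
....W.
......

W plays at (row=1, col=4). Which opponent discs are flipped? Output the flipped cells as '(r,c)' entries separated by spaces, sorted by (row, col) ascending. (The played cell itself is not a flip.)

Dir NW: first cell '.' (not opp) -> no flip
Dir N: first cell '.' (not opp) -> no flip
Dir NE: first cell '.' (not opp) -> no flip
Dir W: first cell '.' (not opp) -> no flip
Dir E: opp run (1,5), next=edge -> no flip
Dir SW: first cell 'W' (not opp) -> no flip
Dir S: opp run (2,4) (3,4) capped by W -> flip
Dir SE: first cell '.' (not opp) -> no flip

Answer: (2,4) (3,4)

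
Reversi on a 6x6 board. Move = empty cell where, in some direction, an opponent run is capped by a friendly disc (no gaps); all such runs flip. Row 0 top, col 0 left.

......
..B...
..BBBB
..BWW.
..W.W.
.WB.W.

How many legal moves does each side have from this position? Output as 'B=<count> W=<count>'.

Answer: B=5 W=8

Derivation:
-- B to move --
(3,1): no bracket -> illegal
(3,5): flips 2 -> legal
(4,0): no bracket -> illegal
(4,1): no bracket -> illegal
(4,3): flips 2 -> legal
(4,5): flips 1 -> legal
(5,0): flips 1 -> legal
(5,3): no bracket -> illegal
(5,5): flips 2 -> legal
B mobility = 5
-- W to move --
(0,1): flips 2 -> legal
(0,2): flips 3 -> legal
(0,3): no bracket -> illegal
(1,1): flips 1 -> legal
(1,3): flips 1 -> legal
(1,4): flips 1 -> legal
(1,5): flips 1 -> legal
(2,1): no bracket -> illegal
(3,1): flips 1 -> legal
(3,5): no bracket -> illegal
(4,1): no bracket -> illegal
(4,3): no bracket -> illegal
(5,3): flips 1 -> legal
W mobility = 8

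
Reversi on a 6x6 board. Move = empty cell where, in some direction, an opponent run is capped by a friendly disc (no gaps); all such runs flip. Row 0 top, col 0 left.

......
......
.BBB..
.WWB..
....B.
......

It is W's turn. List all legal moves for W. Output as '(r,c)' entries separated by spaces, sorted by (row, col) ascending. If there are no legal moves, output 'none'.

(1,0): flips 1 -> legal
(1,1): flips 1 -> legal
(1,2): flips 1 -> legal
(1,3): flips 1 -> legal
(1,4): flips 1 -> legal
(2,0): no bracket -> illegal
(2,4): no bracket -> illegal
(3,0): no bracket -> illegal
(3,4): flips 1 -> legal
(3,5): no bracket -> illegal
(4,2): no bracket -> illegal
(4,3): no bracket -> illegal
(4,5): no bracket -> illegal
(5,3): no bracket -> illegal
(5,4): no bracket -> illegal
(5,5): no bracket -> illegal

Answer: (1,0) (1,1) (1,2) (1,3) (1,4) (3,4)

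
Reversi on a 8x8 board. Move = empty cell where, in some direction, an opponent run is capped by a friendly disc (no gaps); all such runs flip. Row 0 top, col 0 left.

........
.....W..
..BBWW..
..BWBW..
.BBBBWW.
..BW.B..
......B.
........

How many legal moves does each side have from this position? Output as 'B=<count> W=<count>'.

-- B to move --
(0,4): no bracket -> illegal
(0,5): flips 4 -> legal
(0,6): flips 3 -> legal
(1,3): no bracket -> illegal
(1,4): flips 1 -> legal
(1,6): flips 1 -> legal
(2,6): flips 3 -> legal
(3,6): flips 1 -> legal
(3,7): flips 1 -> legal
(4,7): flips 2 -> legal
(5,4): flips 1 -> legal
(5,6): flips 1 -> legal
(5,7): no bracket -> illegal
(6,2): flips 1 -> legal
(6,3): flips 1 -> legal
(6,4): flips 1 -> legal
B mobility = 13
-- W to move --
(1,1): flips 1 -> legal
(1,2): flips 2 -> legal
(1,3): flips 1 -> legal
(1,4): no bracket -> illegal
(2,1): flips 2 -> legal
(3,0): no bracket -> illegal
(3,1): flips 2 -> legal
(4,0): flips 4 -> legal
(5,0): no bracket -> illegal
(5,1): flips 2 -> legal
(5,4): flips 2 -> legal
(5,6): no bracket -> illegal
(5,7): no bracket -> illegal
(6,1): flips 3 -> legal
(6,2): no bracket -> illegal
(6,3): no bracket -> illegal
(6,4): flips 1 -> legal
(6,5): flips 1 -> legal
(6,7): no bracket -> illegal
(7,5): no bracket -> illegal
(7,6): no bracket -> illegal
(7,7): flips 3 -> legal
W mobility = 12

Answer: B=13 W=12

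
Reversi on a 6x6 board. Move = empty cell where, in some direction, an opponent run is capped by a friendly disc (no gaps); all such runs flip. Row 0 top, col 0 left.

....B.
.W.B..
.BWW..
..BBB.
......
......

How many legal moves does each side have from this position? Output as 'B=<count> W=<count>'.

-- B to move --
(0,0): flips 2 -> legal
(0,1): flips 1 -> legal
(0,2): no bracket -> illegal
(1,0): no bracket -> illegal
(1,2): flips 2 -> legal
(1,4): flips 1 -> legal
(2,0): no bracket -> illegal
(2,4): flips 2 -> legal
(3,1): flips 1 -> legal
B mobility = 6
-- W to move --
(0,2): no bracket -> illegal
(0,3): flips 1 -> legal
(0,5): no bracket -> illegal
(1,0): no bracket -> illegal
(1,2): no bracket -> illegal
(1,4): no bracket -> illegal
(1,5): no bracket -> illegal
(2,0): flips 1 -> legal
(2,4): no bracket -> illegal
(2,5): no bracket -> illegal
(3,0): no bracket -> illegal
(3,1): flips 1 -> legal
(3,5): no bracket -> illegal
(4,1): flips 1 -> legal
(4,2): flips 1 -> legal
(4,3): flips 1 -> legal
(4,4): flips 1 -> legal
(4,5): flips 1 -> legal
W mobility = 8

Answer: B=6 W=8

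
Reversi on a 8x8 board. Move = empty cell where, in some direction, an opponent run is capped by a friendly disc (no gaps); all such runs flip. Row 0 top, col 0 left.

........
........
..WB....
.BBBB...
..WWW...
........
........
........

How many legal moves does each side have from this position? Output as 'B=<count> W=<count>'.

-- B to move --
(1,1): flips 1 -> legal
(1,2): flips 1 -> legal
(1,3): flips 1 -> legal
(2,1): flips 1 -> legal
(3,5): no bracket -> illegal
(4,1): no bracket -> illegal
(4,5): no bracket -> illegal
(5,1): flips 1 -> legal
(5,2): flips 2 -> legal
(5,3): flips 2 -> legal
(5,4): flips 2 -> legal
(5,5): flips 1 -> legal
B mobility = 9
-- W to move --
(1,2): no bracket -> illegal
(1,3): flips 2 -> legal
(1,4): no bracket -> illegal
(2,0): flips 1 -> legal
(2,1): flips 1 -> legal
(2,4): flips 3 -> legal
(2,5): flips 1 -> legal
(3,0): no bracket -> illegal
(3,5): no bracket -> illegal
(4,0): flips 1 -> legal
(4,1): no bracket -> illegal
(4,5): no bracket -> illegal
W mobility = 6

Answer: B=9 W=6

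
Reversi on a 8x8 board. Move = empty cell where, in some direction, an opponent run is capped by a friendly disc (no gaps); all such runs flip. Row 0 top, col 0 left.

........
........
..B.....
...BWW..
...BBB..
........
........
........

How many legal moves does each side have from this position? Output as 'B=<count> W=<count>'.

-- B to move --
(2,3): flips 1 -> legal
(2,4): flips 1 -> legal
(2,5): flips 2 -> legal
(2,6): flips 1 -> legal
(3,6): flips 2 -> legal
(4,6): no bracket -> illegal
B mobility = 5
-- W to move --
(1,1): no bracket -> illegal
(1,2): no bracket -> illegal
(1,3): no bracket -> illegal
(2,1): no bracket -> illegal
(2,3): no bracket -> illegal
(2,4): no bracket -> illegal
(3,1): no bracket -> illegal
(3,2): flips 1 -> legal
(3,6): no bracket -> illegal
(4,2): no bracket -> illegal
(4,6): no bracket -> illegal
(5,2): flips 1 -> legal
(5,3): flips 1 -> legal
(5,4): flips 1 -> legal
(5,5): flips 1 -> legal
(5,6): flips 1 -> legal
W mobility = 6

Answer: B=5 W=6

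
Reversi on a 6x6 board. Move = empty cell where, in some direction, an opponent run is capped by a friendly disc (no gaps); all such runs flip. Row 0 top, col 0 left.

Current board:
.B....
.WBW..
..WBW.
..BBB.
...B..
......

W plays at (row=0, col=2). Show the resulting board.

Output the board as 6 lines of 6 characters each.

Place W at (0,2); scan 8 dirs for brackets.
Dir NW: edge -> no flip
Dir N: edge -> no flip
Dir NE: edge -> no flip
Dir W: opp run (0,1), next='.' -> no flip
Dir E: first cell '.' (not opp) -> no flip
Dir SW: first cell 'W' (not opp) -> no flip
Dir S: opp run (1,2) capped by W -> flip
Dir SE: first cell 'W' (not opp) -> no flip
All flips: (1,2)

Answer: .BW...
.WWW..
..WBW.
..BBB.
...B..
......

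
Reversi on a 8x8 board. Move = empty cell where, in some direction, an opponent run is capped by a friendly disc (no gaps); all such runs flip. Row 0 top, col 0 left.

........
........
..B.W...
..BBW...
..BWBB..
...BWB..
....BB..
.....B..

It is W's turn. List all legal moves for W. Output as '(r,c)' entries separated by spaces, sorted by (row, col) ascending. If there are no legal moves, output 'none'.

(1,1): no bracket -> illegal
(1,2): no bracket -> illegal
(1,3): no bracket -> illegal
(2,1): flips 1 -> legal
(2,3): flips 1 -> legal
(3,1): flips 2 -> legal
(3,5): no bracket -> illegal
(3,6): flips 1 -> legal
(4,1): flips 1 -> legal
(4,6): flips 2 -> legal
(5,1): flips 2 -> legal
(5,2): flips 1 -> legal
(5,6): flips 2 -> legal
(6,2): no bracket -> illegal
(6,3): flips 1 -> legal
(6,6): no bracket -> illegal
(7,3): no bracket -> illegal
(7,4): flips 1 -> legal
(7,6): flips 1 -> legal

Answer: (2,1) (2,3) (3,1) (3,6) (4,1) (4,6) (5,1) (5,2) (5,6) (6,3) (7,4) (7,6)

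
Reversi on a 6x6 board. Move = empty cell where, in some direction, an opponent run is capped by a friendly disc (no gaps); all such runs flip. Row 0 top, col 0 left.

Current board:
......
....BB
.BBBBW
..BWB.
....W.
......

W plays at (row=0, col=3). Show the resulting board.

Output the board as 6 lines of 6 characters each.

Place W at (0,3); scan 8 dirs for brackets.
Dir NW: edge -> no flip
Dir N: edge -> no flip
Dir NE: edge -> no flip
Dir W: first cell '.' (not opp) -> no flip
Dir E: first cell '.' (not opp) -> no flip
Dir SW: first cell '.' (not opp) -> no flip
Dir S: first cell '.' (not opp) -> no flip
Dir SE: opp run (1,4) capped by W -> flip
All flips: (1,4)

Answer: ...W..
....WB
.BBBBW
..BWB.
....W.
......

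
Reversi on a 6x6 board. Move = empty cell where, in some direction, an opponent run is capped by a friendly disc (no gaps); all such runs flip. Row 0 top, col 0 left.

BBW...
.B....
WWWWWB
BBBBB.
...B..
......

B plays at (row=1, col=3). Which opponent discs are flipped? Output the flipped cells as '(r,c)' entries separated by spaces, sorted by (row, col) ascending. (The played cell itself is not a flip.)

Answer: (2,2) (2,3)

Derivation:
Dir NW: opp run (0,2), next=edge -> no flip
Dir N: first cell '.' (not opp) -> no flip
Dir NE: first cell '.' (not opp) -> no flip
Dir W: first cell '.' (not opp) -> no flip
Dir E: first cell '.' (not opp) -> no flip
Dir SW: opp run (2,2) capped by B -> flip
Dir S: opp run (2,3) capped by B -> flip
Dir SE: opp run (2,4), next='.' -> no flip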